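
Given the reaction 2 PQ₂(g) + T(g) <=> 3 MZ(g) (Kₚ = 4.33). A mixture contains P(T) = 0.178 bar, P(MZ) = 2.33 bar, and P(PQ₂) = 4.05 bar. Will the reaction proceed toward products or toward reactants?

Qₚ = P(MZ)³ / (P(PQ₂)²·P(T)) = (2.33)³ / ((4.05)²·(0.178)) = 4.33
Qₚ = 4.33 = Kₚ, so the system is already at equilibrium.

no net change (already at equilibrium)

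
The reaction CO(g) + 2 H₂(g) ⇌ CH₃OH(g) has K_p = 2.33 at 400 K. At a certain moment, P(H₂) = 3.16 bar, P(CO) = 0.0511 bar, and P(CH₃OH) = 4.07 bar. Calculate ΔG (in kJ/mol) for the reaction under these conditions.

Q_p = P(CH₃OH) / (P(CO)·P(H₂)²) = (4.07) / ((0.0511)·(3.16)²) = 7.98
ΔG = RT ln(Q_p/K_p) = (8.314 J mol⁻¹ K⁻¹)(400 K) × ln(7.98/2.33)
   = (3.326 kJ/mol)(1.231) = 4.09 kJ/mol
ΔG > 0, so the forward reaction is non-spontaneous (proceeds in reverse).

ΔG = 4.09 kJ/mol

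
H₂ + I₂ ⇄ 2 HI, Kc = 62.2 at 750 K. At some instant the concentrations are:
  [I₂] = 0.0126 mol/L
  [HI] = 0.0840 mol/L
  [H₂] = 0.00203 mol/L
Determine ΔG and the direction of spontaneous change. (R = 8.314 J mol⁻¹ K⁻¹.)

ΔG = 9.29 kJ/mol; the forward reaction is non-spontaneous

Qc = [HI]² / ([H₂]·[I₂]) = (0.0840)² / ((0.00203)·(0.0126)) = 276
ΔG = RT ln(Qc/Kc) = (8.314 J mol⁻¹ K⁻¹)(750 K) × ln(276/62.2)
   = (6.236 kJ/mol)(1.490) = 9.29 kJ/mol
ΔG > 0, so the forward reaction is non-spontaneous (proceeds in reverse).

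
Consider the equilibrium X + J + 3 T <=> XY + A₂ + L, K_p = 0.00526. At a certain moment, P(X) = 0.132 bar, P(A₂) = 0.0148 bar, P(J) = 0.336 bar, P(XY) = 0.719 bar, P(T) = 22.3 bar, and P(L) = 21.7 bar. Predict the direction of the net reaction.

toward products

Q_p = P(XY)·P(A₂)·P(L) / (P(X)·P(J)·P(T)³) = (0.719)·(0.0148)·(21.7) / ((0.132)·(0.336)·(22.3)³) = 4.69e-4
Q_p = 4.69e-4 < K_p = 0.00526, so the forward reaction proceeds.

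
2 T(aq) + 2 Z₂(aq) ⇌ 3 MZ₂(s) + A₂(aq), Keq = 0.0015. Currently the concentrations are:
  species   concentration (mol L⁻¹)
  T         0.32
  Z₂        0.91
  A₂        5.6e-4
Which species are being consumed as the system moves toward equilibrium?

MZ₂, A₂ (products)

(MZ₂ is a pure solid — omitted from Q.)
Q = [A₂] / ([T]²·[Z₂]²) = (5.6e-4) / ((0.32)²·(0.91)²) = 0.0066
Q = 0.0066 > Keq = 0.0015: net reverse reaction.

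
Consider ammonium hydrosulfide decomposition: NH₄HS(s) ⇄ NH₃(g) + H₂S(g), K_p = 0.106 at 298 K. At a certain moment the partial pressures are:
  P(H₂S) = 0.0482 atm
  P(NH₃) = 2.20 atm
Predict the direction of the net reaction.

at equilibrium

(NH₄HS is a pure solid — omitted from Q_p.)
Q_p = P(NH₃)·P(H₂S) = (2.20)·(0.0482) = 0.106
Q_p = 0.106 = K_p, so the system is already at equilibrium.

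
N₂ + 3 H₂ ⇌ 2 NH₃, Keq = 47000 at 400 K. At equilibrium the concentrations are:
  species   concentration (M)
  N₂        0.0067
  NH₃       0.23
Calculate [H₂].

[H₂] = 0.055 M

At equilibrium, Keq = [NH₃]² / ([N₂]·[H₂]³) = 47000.
(0.23)² / ((0.0067)·([H₂])³) = 47000
[H₂]³ = 1.68×10⁻⁴ ⇒ [H₂] = 0.055 M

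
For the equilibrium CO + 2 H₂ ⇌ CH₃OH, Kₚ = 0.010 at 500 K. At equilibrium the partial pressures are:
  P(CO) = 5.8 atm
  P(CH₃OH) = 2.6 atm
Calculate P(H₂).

P(H₂) = 6.7 atm

At equilibrium, Kₚ = P(CH₃OH) / (P(CO)·P(H₂)²) = 0.010.
(2.6) / ((5.8)·(P(H₂))²) = 0.010
P(H₂)² = 44.8 ⇒ P(H₂) = 6.7 atm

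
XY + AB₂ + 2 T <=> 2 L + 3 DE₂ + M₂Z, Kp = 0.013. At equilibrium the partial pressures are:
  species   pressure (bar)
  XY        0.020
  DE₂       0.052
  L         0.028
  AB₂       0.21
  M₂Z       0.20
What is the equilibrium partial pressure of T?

P(T) = 0.020 bar

At equilibrium, Kp = P(L)²·P(DE₂)³·P(M₂Z) / (P(XY)·P(AB₂)·P(T)²) = 0.013.
(0.028)²·(0.052)³·(0.20) / ((0.020)·(0.21)·(P(T))²) = 0.013
P(T)² = 4.04e-4 ⇒ P(T) = 0.020 bar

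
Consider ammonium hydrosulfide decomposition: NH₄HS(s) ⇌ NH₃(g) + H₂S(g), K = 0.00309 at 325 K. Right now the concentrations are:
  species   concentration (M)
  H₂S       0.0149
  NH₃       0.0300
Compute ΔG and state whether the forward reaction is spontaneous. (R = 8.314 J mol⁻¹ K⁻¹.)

ΔG = -5.22 kJ/mol; the forward reaction is spontaneous

(NH₄HS is a pure solid — omitted from Q.)
Q = [NH₃]·[H₂S] = (0.0300)·(0.0149) = 4.47×10⁻⁴
ΔG = RT ln(Q/K) = (8.314 J mol⁻¹ K⁻¹)(325 K) × ln(4.47×10⁻⁴/0.00309)
   = (2.702 kJ/mol)(-1.933) = -5.22 kJ/mol
ΔG < 0, so the forward reaction is spontaneous (proceeds forward).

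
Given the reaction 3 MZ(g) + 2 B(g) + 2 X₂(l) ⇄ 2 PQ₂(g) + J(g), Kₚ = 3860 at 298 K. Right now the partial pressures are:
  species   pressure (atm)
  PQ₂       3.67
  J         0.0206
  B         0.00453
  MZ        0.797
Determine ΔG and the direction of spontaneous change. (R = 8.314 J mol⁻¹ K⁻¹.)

ΔG = 4.79 kJ/mol; the forward reaction is non-spontaneous

(X₂ is a pure liquid — omitted from Qₚ.)
Qₚ = P(PQ₂)²·P(J) / (P(MZ)³·P(B)²) = (3.67)²·(0.0206) / ((0.797)³·(0.00453)²) = 26700
ΔG = RT ln(Qₚ/Kₚ) = (8.314 J mol⁻¹ K⁻¹)(298 K) × ln(26700/3860)
   = (2.478 kJ/mol)(1.934) = 4.79 kJ/mol
ΔG > 0, so the forward reaction is non-spontaneous (proceeds in reverse).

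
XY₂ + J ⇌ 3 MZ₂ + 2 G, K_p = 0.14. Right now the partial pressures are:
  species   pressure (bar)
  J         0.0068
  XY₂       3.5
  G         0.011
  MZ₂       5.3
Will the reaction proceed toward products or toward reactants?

Q_p = P(MZ₂)³·P(G)² / (P(XY₂)·P(J)) = (5.3)³·(0.011)² / ((3.5)·(0.0068)) = 0.76
Q_p = 0.76 > K_p = 0.14, so the reverse reaction proceeds.

toward reactants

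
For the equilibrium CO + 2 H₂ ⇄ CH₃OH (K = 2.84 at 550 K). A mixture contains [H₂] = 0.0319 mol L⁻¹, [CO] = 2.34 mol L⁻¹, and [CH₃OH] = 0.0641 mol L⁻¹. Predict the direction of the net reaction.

to the left

Q = [CH₃OH] / ([CO]·[H₂]²) = (0.0641) / ((2.34)·(0.0319)²) = 26.9
Q = 26.9 > K = 2.84, so the reverse reaction proceeds.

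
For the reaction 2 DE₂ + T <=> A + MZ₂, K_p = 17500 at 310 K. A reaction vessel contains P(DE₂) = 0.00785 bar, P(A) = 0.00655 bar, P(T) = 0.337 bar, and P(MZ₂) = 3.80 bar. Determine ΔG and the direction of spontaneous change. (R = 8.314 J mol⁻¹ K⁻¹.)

Q_p = P(A)·P(MZ₂) / (P(DE₂)²·P(T)) = (0.00655)·(3.80) / ((0.00785)²·(0.337)) = 1200
ΔG = RT ln(Q_p/K_p) = (8.314 J mol⁻¹ K⁻¹)(310 K) × ln(1200/17500)
   = (2.577 kJ/mol)(-2.680) = -6.91 kJ/mol
ΔG < 0, so the forward reaction is spontaneous (proceeds forward).

ΔG = -6.91 kJ/mol; the forward reaction is spontaneous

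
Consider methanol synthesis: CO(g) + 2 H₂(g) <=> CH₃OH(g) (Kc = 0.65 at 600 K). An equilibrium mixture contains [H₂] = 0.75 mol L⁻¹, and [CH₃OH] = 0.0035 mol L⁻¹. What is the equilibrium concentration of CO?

[CO] = 0.0096 mol L⁻¹

At equilibrium, Kc = [CH₃OH] / ([CO]·[H₂]²) = 0.65.
(0.0035) / (([CO])·(0.75)²) = 0.65
[CO] = 0.00957 = 0.0096 mol L⁻¹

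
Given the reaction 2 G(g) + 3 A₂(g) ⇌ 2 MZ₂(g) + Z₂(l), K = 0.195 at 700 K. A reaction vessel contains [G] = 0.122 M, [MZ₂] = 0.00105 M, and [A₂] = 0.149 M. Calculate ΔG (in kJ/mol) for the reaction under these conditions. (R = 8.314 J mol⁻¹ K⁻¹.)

ΔG = -12.6 kJ/mol

(Z₂ is a pure liquid — omitted from Q.)
Q = [MZ₂]² / ([G]²·[A₂]³) = (0.00105)² / ((0.122)²·(0.149)³) = 0.0224
ΔG = RT ln(Q/K) = (8.314 J mol⁻¹ K⁻¹)(700 K) × ln(0.0224/0.195)
   = (5.820 kJ/mol)(-2.164) = -12.6 kJ/mol
ΔG < 0, so the forward reaction is spontaneous (proceeds forward).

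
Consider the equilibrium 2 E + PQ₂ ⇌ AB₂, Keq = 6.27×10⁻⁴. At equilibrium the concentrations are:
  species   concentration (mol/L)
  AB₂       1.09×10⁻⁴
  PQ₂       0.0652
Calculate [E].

At equilibrium, Keq = [AB₂] / ([E]²·[PQ₂]) = 6.27×10⁻⁴.
(1.09×10⁻⁴) / (([E])²·(0.0652)) = 6.27×10⁻⁴
[E]² = 2.67 ⇒ [E] = 1.63 mol/L

[E] = 1.63 mol/L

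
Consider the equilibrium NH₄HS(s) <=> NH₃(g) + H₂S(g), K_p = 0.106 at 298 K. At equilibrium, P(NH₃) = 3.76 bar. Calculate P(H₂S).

(NH₄HS is a pure solid — omitted from K_p.)
At equilibrium, K_p = P(NH₃)·P(H₂S) = 0.106.
(3.76)·(P(H₂S)) = 0.106
P(H₂S) = 0.0282 bar

P(H₂S) = 0.0282 bar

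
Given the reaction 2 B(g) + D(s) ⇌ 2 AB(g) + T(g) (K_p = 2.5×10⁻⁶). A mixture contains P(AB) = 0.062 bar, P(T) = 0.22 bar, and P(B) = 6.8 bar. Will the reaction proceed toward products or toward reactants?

(D is a pure solid — omitted from Q_p.)
Q_p = P(AB)²·P(T) / P(B)² = (0.062)²·(0.22) / (6.8)² = 1.8×10⁻⁵
Q_p = 1.8×10⁻⁵ > K_p = 2.5×10⁻⁶, so the reverse reaction proceeds.

reverse (toward reactants)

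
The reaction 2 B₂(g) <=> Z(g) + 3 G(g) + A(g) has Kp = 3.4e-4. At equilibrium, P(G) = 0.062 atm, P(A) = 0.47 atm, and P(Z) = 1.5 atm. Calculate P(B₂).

P(B₂) = 0.70 atm

At equilibrium, Kp = P(Z)·P(G)³·P(A) / P(B₂)² = 3.4e-4.
(1.5)·(0.062)³·(0.47) / (P(B₂))² = 3.4e-4
P(B₂)² = 0.494 ⇒ P(B₂) = 0.70 atm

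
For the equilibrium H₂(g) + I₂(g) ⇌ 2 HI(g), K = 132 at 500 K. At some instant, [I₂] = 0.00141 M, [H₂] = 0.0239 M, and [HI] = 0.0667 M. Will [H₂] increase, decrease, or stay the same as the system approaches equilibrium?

stay the same

Q = [HI]² / ([H₂]·[I₂]) = (0.0667)² / ((0.0239)·(0.00141)) = 132
Q = 132 = K; the system is at equilibrium.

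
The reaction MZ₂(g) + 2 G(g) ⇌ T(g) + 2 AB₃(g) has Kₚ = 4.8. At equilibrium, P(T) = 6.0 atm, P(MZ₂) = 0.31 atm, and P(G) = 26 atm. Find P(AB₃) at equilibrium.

At equilibrium, Kₚ = P(T)·P(AB₃)² / (P(MZ₂)·P(G)²) = 4.8.
(6.0)·(P(AB₃))² / ((0.31)·(26)²) = 4.8
P(AB₃)² = 168 ⇒ P(AB₃) = 13 atm

P(AB₃) = 13 atm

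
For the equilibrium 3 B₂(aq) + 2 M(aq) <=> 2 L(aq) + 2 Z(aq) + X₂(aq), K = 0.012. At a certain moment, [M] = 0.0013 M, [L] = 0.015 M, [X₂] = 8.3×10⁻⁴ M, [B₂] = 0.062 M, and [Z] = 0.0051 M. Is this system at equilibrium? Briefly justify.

yes, at equilibrium

Q = [L]²·[Z]²·[X₂] / ([B₂]³·[M]²) = (0.015)²·(0.0051)²·(8.3×10⁻⁴) / ((0.062)³·(0.0013)²) = 0.012
Q = 0.012 = K; the system is at equilibrium.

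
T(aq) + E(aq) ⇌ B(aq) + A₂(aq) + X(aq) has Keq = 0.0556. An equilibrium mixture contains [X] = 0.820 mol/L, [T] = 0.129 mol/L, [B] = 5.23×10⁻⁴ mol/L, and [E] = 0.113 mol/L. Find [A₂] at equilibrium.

At equilibrium, Keq = [B]·[A₂]·[X] / ([T]·[E]) = 0.0556.
(5.23×10⁻⁴)·([A₂])·(0.820) / ((0.129)·(0.113)) = 0.0556
[A₂] = 1.89 mol/L

[A₂] = 1.89 mol/L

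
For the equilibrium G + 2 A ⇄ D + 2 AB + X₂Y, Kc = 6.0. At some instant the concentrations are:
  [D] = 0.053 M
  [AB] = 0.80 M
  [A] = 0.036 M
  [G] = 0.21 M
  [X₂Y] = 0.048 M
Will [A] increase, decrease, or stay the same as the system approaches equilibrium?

stay the same

Qc = [D]·[AB]²·[X₂Y] / ([G]·[A]²) = (0.053)·(0.80)²·(0.048) / ((0.21)·(0.036)²) = 6.0
Qc = 6.0 = Kc; the system is at equilibrium.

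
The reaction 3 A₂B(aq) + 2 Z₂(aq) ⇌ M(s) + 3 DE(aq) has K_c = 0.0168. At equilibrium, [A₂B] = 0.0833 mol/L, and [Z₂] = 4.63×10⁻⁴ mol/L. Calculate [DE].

(M is a pure solid — omitted from K_c.)
At equilibrium, K_c = [DE]³ / ([A₂B]³·[Z₂]²) = 0.0168.
([DE])³ / ((0.0833)³·(4.63×10⁻⁴)²) = 0.0168
[DE]³ = 2.08×10⁻¹² ⇒ [DE] = 1.28×10⁻⁴ mol/L

[DE] = 1.28×10⁻⁴ mol/L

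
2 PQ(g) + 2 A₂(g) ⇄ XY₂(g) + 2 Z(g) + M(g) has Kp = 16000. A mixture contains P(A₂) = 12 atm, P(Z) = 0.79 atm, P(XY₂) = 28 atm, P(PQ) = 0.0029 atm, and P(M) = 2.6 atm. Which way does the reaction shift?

in the reverse direction

Qp = P(XY₂)·P(Z)²·P(M) / (P(PQ)²·P(A₂)²) = (28)·(0.79)²·(2.6) / ((0.0029)²·(12)²) = 38000
Qp = 38000 > Kp = 16000, so the reverse reaction proceeds.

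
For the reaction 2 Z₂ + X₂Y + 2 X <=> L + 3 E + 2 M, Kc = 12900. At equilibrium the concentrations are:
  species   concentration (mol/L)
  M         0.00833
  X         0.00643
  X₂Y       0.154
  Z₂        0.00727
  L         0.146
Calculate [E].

[E] = 0.754 mol/L

At equilibrium, Kc = [L]·[E]³·[M]² / ([Z₂]²·[X₂Y]·[X]²) = 12900.
(0.146)·([E])³·(0.00833)² / ((0.00727)²·(0.154)·(0.00643)²) = 12900
[E]³ = 0.429 ⇒ [E] = 0.754 mol/L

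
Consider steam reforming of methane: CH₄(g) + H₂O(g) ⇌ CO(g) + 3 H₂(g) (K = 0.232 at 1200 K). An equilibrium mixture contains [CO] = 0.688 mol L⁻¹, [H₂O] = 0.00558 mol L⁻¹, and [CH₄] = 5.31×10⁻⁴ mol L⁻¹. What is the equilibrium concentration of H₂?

At equilibrium, K = [CO]·[H₂]³ / ([CH₄]·[H₂O]) = 0.232.
(0.688)·([H₂])³ / ((5.31×10⁻⁴)·(0.00558)) = 0.232
[H₂]³ = 9.99×10⁻⁷ ⇒ [H₂] = 0.0100 mol L⁻¹

[H₂] = 0.0100 mol L⁻¹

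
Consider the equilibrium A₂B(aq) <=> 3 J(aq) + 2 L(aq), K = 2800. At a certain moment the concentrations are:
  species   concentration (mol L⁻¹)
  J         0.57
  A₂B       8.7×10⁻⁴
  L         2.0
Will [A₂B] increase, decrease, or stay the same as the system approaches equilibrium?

Q = [J]³·[L]² / [A₂B] = (0.57)³·(2.0)² / (8.7×10⁻⁴) = 850
Q = 850 < K = 2800: net forward reaction.
A₂B is a reactant, so it decreases.

decrease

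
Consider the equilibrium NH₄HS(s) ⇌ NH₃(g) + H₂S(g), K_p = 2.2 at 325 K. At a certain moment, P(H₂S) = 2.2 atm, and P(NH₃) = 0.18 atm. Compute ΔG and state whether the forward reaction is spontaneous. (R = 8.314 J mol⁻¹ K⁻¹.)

ΔG = -4.63 kJ/mol; the forward reaction is spontaneous

(NH₄HS is a pure solid — omitted from Q_p.)
Q_p = P(NH₃)·P(H₂S) = (0.18)·(2.2) = 0.396
ΔG = RT ln(Q_p/K_p) = (8.314 J mol⁻¹ K⁻¹)(325 K) × ln(0.396/2.2)
   = (2.702 kJ/mol)(-1.715) = -4.63 kJ/mol
ΔG < 0, so the forward reaction is spontaneous (proceeds forward).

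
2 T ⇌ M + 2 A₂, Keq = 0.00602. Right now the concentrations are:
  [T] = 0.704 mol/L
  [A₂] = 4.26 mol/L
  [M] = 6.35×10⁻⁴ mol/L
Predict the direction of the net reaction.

Q = [M]·[A₂]² / [T]² = (6.35×10⁻⁴)·(4.26)² / (0.704)² = 0.0233
Q = 0.0233 > Keq = 0.00602, so the reverse reaction proceeds.

in the reverse direction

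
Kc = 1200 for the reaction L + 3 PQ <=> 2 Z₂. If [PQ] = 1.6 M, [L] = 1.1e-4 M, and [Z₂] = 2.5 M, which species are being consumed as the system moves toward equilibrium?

Z₂ (products)

Qc = [Z₂]² / ([L]·[PQ]³) = (2.5)² / ((1.1e-4)·(1.6)³) = 14000
Qc = 14000 > Kc = 1200: net reverse reaction.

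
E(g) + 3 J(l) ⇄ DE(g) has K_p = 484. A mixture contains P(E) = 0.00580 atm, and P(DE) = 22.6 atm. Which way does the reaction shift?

in the reverse direction

(J is a pure liquid — omitted from Q_p.)
Q_p = P(DE) / P(E) = (22.6) / (0.00580) = 3900
Q_p = 3900 > K_p = 484, so the reverse reaction proceeds.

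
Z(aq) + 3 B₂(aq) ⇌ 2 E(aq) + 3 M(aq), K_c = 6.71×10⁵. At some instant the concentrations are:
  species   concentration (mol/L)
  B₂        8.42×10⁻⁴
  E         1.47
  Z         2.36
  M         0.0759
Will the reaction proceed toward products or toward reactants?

Q_c = [E]²·[M]³ / ([Z]·[B₂]³) = (1.47)²·(0.0759)³ / ((2.36)·(8.42×10⁻⁴)³) = 6.71×10⁵
Q_c = 6.71×10⁵ = K_c, so the system is already at equilibrium.

neither direction; the system is at equilibrium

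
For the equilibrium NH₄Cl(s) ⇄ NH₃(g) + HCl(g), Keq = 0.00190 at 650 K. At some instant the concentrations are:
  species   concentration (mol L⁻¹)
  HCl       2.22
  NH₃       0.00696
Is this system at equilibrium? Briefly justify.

(NH₄Cl is a pure solid — omitted from Q.)
Q = [NH₃]·[HCl] = (0.00696)·(2.22) = 0.0155
Q = 0.0155 > Keq = 0.00190: net reverse reaction.

no; Q > K, reaction proceeds in reverse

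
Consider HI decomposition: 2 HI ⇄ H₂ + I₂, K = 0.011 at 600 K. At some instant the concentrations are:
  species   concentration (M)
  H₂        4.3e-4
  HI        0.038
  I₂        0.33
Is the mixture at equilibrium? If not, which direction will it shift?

Q = [H₂]·[I₂] / [HI]² = (4.3e-4)·(0.33) / (0.038)² = 0.098
Q = 0.098 > K = 0.011: net reverse reaction.

no; Q > K, reaction proceeds in reverse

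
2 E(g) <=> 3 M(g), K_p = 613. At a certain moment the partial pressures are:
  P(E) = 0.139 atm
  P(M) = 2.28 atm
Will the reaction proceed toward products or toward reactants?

at equilibrium

Q_p = P(M)³ / P(E)² = (2.28)³ / (0.139)² = 613
Q_p = 613 = K_p, so the system is already at equilibrium.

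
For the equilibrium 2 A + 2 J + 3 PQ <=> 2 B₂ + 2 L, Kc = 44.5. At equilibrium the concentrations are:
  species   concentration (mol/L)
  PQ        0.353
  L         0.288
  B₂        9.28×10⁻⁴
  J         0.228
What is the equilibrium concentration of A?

At equilibrium, Kc = [B₂]²·[L]² / ([A]²·[J]²·[PQ]³) = 44.5.
(9.28×10⁻⁴)²·(0.288)² / (([A])²·(0.228)²·(0.353)³) = 44.5
[A]² = 7.02×10⁻⁷ ⇒ [A] = 8.38×10⁻⁴ mol/L

[A] = 8.38×10⁻⁴ mol/L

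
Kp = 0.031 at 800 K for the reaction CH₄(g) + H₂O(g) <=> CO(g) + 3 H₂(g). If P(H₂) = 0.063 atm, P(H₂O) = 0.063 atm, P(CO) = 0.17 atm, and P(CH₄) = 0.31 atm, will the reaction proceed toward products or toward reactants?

to the right

Qp = P(CO)·P(H₂)³ / (P(CH₄)·P(H₂O)) = (0.17)·(0.063)³ / ((0.31)·(0.063)) = 0.0022
Qp = 0.0022 < Kp = 0.031, so the forward reaction proceeds.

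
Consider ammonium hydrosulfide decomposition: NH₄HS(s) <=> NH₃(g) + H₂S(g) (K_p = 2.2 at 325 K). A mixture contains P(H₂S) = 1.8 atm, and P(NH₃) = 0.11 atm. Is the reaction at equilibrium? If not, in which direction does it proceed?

to the right

(NH₄HS is a pure solid — omitted from Q_p.)
Q_p = P(NH₃)·P(H₂S) = (0.11)·(1.8) = 0.20
Q_p = 0.20 < K_p = 2.2, so the forward reaction proceeds.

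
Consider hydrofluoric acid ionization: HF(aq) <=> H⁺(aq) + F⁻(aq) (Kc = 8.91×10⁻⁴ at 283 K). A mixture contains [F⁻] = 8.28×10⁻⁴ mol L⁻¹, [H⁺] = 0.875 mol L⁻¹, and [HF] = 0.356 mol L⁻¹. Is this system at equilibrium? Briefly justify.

no; Q > K, reaction proceeds in reverse

Qc = [H⁺]·[F⁻] / [HF] = (0.875)·(8.28×10⁻⁴) / (0.356) = 0.00204
Qc = 0.00204 > Kc = 8.91×10⁻⁴: net reverse reaction.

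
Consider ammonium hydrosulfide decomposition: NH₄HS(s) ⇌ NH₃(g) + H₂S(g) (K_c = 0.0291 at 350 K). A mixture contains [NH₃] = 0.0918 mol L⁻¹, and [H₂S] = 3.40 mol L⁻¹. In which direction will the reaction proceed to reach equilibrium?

(NH₄HS is a pure solid — omitted from Q_c.)
Q_c = [NH₃]·[H₂S] = (0.0918)·(3.40) = 0.312
Q_c = 0.312 > K_c = 0.0291, so the reverse reaction proceeds.

in the reverse direction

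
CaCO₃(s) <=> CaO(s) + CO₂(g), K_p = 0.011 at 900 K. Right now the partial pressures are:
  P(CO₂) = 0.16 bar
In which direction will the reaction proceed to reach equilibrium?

(CaCO₃, CaO are pure solids — omitted from Q_p.)
Q_p = P(CO₂) = 0.16
Q_p = 0.16 > K_p = 0.011, so the reverse reaction proceeds.

to the left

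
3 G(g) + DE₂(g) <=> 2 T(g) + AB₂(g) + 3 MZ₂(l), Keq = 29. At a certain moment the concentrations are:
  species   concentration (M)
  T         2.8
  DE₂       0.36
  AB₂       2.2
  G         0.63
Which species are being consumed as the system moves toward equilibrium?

(MZ₂ is a pure liquid — omitted from Q.)
Q = [T]²·[AB₂] / ([G]³·[DE₂]) = (2.8)²·(2.2) / ((0.63)³·(0.36)) = 190
Q = 190 > Keq = 29: net reverse reaction.

T, AB₂, MZ₂ (products)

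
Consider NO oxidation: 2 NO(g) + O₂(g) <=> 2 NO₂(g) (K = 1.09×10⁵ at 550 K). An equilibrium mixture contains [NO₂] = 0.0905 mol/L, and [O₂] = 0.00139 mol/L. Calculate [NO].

At equilibrium, K = [NO₂]² / ([NO]²·[O₂]) = 1.09×10⁵.
(0.0905)² / (([NO])²·(0.00139)) = 1.09×10⁵
[NO]² = 5.41×10⁻⁵ ⇒ [NO] = 0.00735 mol/L

[NO] = 0.00735 mol/L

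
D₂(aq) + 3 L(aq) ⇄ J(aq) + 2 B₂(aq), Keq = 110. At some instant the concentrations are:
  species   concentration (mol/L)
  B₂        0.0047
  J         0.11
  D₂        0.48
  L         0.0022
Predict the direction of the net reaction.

Q = [J]·[B₂]² / ([D₂]·[L]³) = (0.11)·(0.0047)² / ((0.48)·(0.0022)³) = 480
Q = 480 > Keq = 110, so the reverse reaction proceeds.

reverse (toward reactants)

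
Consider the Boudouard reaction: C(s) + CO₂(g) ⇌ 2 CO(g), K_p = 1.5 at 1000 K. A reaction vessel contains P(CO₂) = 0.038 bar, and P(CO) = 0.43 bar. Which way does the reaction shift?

to the left

(C is a pure solid — omitted from Q_p.)
Q_p = P(CO)² / P(CO₂) = (0.43)² / (0.038) = 4.9
Q_p = 4.9 > K_p = 1.5, so the reverse reaction proceeds.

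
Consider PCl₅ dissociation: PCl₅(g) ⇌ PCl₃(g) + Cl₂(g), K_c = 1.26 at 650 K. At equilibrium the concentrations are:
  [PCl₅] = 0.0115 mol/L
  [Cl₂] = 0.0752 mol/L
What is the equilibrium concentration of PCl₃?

At equilibrium, K_c = [PCl₃]·[Cl₂] / [PCl₅] = 1.26.
([PCl₃])·(0.0752) / (0.0115) = 1.26
[PCl₃] = 0.193 mol/L

[PCl₃] = 0.193 mol/L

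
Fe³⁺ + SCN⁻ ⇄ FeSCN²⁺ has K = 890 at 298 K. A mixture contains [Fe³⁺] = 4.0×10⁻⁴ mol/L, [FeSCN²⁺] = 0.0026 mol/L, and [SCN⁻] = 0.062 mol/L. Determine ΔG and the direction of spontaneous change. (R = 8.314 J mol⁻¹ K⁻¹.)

Q = [FeSCN²⁺] / ([Fe³⁺]·[SCN⁻]) = (0.0026) / ((4.0×10⁻⁴)·(0.062)) = 105
ΔG = RT ln(Q/K) = (8.314 J mol⁻¹ K⁻¹)(298 K) × ln(105/890)
   = (2.478 kJ/mol)(-2.137) = -5.30 kJ/mol
ΔG < 0, so the forward reaction is spontaneous (proceeds forward).

ΔG = -5.30 kJ/mol; the forward reaction is spontaneous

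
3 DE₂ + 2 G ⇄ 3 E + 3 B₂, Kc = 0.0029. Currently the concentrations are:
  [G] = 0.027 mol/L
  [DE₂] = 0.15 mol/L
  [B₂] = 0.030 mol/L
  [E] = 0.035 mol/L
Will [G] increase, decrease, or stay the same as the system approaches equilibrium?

decrease

Qc = [E]³·[B₂]³ / ([DE₂]³·[G]²) = (0.035)³·(0.030)³ / ((0.15)³·(0.027)²) = 4.7×10⁻⁴
Qc = 4.7×10⁻⁴ < Kc = 0.0029: net forward reaction.
G is a reactant, so it decreases.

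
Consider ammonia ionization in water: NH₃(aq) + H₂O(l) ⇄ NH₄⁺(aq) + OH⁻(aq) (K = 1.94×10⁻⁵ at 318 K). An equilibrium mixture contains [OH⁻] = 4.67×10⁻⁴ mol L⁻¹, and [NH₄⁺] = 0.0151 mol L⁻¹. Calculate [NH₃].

[NH₃] = 0.363 mol L⁻¹

(H₂O is a pure liquid — omitted from K.)
At equilibrium, K = [NH₄⁺]·[OH⁻] / [NH₃] = 1.94×10⁻⁵.
(0.0151)·(4.67×10⁻⁴) / ([NH₃]) = 1.94×10⁻⁵
[NH₃] = 0.363 mol L⁻¹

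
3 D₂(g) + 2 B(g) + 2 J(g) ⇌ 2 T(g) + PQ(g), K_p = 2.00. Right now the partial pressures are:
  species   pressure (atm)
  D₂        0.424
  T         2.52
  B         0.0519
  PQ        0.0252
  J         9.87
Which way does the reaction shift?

Q_p = P(T)²·P(PQ) / (P(D₂)³·P(B)²·P(J)²) = (2.52)²·(0.0252) / ((0.424)³·(0.0519)²·(9.87)²) = 8.00
Q_p = 8.00 > K_p = 2.00, so the reverse reaction proceeds.

toward reactants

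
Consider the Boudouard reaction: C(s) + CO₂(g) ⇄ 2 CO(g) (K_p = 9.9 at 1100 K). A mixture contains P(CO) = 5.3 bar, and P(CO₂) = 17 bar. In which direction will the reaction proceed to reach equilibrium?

(C is a pure solid — omitted from Q_p.)
Q_p = P(CO)² / P(CO₂) = (5.3)² / (17) = 1.7
Q_p = 1.7 < K_p = 9.9, so the forward reaction proceeds.

toward products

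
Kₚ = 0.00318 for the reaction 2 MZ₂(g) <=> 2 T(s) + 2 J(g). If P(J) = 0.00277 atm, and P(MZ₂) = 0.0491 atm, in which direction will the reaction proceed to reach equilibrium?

(T is a pure solid — omitted from Qₚ.)
Qₚ = P(J)² / P(MZ₂)² = (0.00277)² / (0.0491)² = 0.00318
Qₚ = 0.00318 = Kₚ, so the system is already at equilibrium.

neither direction; the system is at equilibrium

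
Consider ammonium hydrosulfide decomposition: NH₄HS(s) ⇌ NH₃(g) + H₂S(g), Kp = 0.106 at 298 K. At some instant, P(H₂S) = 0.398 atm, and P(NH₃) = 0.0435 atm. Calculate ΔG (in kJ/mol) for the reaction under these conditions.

ΔG = -4.49 kJ/mol

(NH₄HS is a pure solid — omitted from Qp.)
Qp = P(NH₃)·P(H₂S) = (0.0435)·(0.398) = 0.0173
ΔG = RT ln(Qp/Kp) = (8.314 J mol⁻¹ K⁻¹)(298 K) × ln(0.0173/0.106)
   = (2.478 kJ/mol)(-1.813) = -4.49 kJ/mol
ΔG < 0, so the forward reaction is spontaneous (proceeds forward).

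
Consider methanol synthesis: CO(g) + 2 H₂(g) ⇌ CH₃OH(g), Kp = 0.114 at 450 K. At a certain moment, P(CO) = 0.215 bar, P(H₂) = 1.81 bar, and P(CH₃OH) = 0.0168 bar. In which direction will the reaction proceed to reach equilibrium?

forward (toward products)

Qp = P(CH₃OH) / (P(CO)·P(H₂)²) = (0.0168) / ((0.215)·(1.81)²) = 0.0239
Qp = 0.0239 < Kp = 0.114, so the forward reaction proceeds.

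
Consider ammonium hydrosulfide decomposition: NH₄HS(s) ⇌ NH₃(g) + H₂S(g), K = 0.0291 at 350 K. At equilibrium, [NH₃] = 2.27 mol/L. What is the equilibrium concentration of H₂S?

[H₂S] = 0.0128 mol/L

(NH₄HS is a pure solid — omitted from K.)
At equilibrium, K = [NH₃]·[H₂S] = 0.0291.
(2.27)·([H₂S]) = 0.0291
[H₂S] = 0.0128 mol/L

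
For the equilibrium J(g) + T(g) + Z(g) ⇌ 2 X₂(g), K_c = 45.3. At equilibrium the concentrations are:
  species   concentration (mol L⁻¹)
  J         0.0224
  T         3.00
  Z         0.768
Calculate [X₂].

[X₂] = 1.53 mol L⁻¹

At equilibrium, K_c = [X₂]² / ([J]·[T]·[Z]) = 45.3.
([X₂])² / ((0.0224)·(3.00)·(0.768)) = 45.3
[X₂]² = 2.34 ⇒ [X₂] = 1.53 mol L⁻¹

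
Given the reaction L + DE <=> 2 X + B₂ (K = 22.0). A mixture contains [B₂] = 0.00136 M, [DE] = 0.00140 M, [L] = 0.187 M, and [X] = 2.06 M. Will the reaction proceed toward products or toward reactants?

Q = [X]²·[B₂] / ([L]·[DE]) = (2.06)²·(0.00136) / ((0.187)·(0.00140)) = 22.0
Q = 22.0 = K, so the system is already at equilibrium.

at equilibrium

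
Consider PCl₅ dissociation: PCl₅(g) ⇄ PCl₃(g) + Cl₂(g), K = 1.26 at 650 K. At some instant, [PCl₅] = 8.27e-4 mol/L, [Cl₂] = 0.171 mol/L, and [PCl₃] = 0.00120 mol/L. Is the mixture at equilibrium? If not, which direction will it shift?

no; Q < K, reaction proceeds forward

Q = [PCl₃]·[Cl₂] / [PCl₅] = (0.00120)·(0.171) / (8.27e-4) = 0.248
Q = 0.248 < K = 1.26: net forward reaction.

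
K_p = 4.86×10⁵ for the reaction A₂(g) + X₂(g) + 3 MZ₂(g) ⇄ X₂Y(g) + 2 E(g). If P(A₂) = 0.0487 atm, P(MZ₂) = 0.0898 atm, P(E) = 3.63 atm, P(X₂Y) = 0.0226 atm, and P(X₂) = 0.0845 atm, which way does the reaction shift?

Q_p = P(X₂Y)·P(E)² / (P(A₂)·P(X₂)·P(MZ₂)³) = (0.0226)·(3.63)² / ((0.0487)·(0.0845)·(0.0898)³) = 99900
Q_p = 99900 < K_p = 4.86×10⁵, so the forward reaction proceeds.

to the right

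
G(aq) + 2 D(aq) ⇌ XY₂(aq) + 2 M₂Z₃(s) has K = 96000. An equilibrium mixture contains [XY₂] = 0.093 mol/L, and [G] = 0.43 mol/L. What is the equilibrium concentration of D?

(M₂Z₃ is a pure solid — omitted from K.)
At equilibrium, K = [XY₂] / ([G]·[D]²) = 96000.
(0.093) / ((0.43)·([D])²) = 96000
[D]² = 2.25e-6 ⇒ [D] = 0.0015 mol/L

[D] = 0.0015 mol/L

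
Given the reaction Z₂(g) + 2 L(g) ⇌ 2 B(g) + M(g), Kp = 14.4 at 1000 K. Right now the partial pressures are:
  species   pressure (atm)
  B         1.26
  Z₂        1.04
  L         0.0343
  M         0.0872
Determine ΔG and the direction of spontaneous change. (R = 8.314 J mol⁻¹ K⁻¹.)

ΔG = 17.1 kJ/mol; the forward reaction is non-spontaneous

Qp = P(B)²·P(M) / (P(Z₂)·P(L)²) = (1.26)²·(0.0872) / ((1.04)·(0.0343)²) = 113
ΔG = RT ln(Qp/Kp) = (8.314 J mol⁻¹ K⁻¹)(1000 K) × ln(113/14.4)
   = (8.314 kJ/mol)(2.060) = 17.1 kJ/mol
ΔG > 0, so the forward reaction is non-spontaneous (proceeds in reverse).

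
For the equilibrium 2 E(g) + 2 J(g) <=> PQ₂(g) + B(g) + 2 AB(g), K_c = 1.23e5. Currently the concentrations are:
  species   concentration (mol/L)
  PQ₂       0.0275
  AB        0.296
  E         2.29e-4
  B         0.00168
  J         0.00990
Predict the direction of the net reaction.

reverse (toward reactants)

Q_c = [PQ₂]·[B]·[AB]² / ([E]²·[J]²) = (0.0275)·(0.00168)·(0.296)² / ((2.29e-4)²·(0.00990)²) = 7.88e5
Q_c = 7.88e5 > K_c = 1.23e5, so the reverse reaction proceeds.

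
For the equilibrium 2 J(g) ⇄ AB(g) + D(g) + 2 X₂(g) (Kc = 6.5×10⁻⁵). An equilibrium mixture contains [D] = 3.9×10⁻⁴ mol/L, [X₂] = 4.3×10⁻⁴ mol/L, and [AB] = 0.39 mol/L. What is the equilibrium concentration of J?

At equilibrium, Kc = [AB]·[D]·[X₂]² / [J]² = 6.5×10⁻⁵.
(0.39)·(3.9×10⁻⁴)·(4.3×10⁻⁴)² / ([J])² = 6.5×10⁻⁵
[J]² = 4.33×10⁻⁷ ⇒ [J] = 6.6×10⁻⁴ mol/L

[J] = 6.6×10⁻⁴ mol/L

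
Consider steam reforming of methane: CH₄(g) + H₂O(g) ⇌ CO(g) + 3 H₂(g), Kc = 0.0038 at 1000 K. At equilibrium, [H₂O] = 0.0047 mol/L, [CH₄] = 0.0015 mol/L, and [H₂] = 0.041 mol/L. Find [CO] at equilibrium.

[CO] = 3.9e-4 mol/L

At equilibrium, Kc = [CO]·[H₂]³ / ([CH₄]·[H₂O]) = 0.0038.
([CO])·(0.041)³ / ((0.0015)·(0.0047)) = 0.0038
[CO] = 3.89e-4 = 3.9e-4 mol/L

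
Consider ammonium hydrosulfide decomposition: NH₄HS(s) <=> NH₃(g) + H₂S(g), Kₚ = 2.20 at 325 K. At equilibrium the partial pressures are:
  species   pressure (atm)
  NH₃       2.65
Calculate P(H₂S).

P(H₂S) = 0.830 atm

(NH₄HS is a pure solid — omitted from Kₚ.)
At equilibrium, Kₚ = P(NH₃)·P(H₂S) = 2.20.
(2.65)·(P(H₂S)) = 2.20
P(H₂S) = 0.830 atm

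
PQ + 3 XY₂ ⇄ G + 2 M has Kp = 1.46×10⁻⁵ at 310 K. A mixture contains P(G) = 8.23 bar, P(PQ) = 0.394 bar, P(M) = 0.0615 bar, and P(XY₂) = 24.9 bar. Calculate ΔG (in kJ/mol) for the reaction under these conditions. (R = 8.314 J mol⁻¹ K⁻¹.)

ΔG = -2.70 kJ/mol

Qp = P(G)·P(M)² / (P(PQ)·P(XY₂)³) = (8.23)·(0.0615)² / ((0.394)·(24.9)³) = 5.12×10⁻⁶
ΔG = RT ln(Qp/Kp) = (8.314 J mol⁻¹ K⁻¹)(310 K) × ln(5.12×10⁻⁶/1.46×10⁻⁵)
   = (2.577 kJ/mol)(-1.048) = -2.70 kJ/mol
ΔG < 0, so the forward reaction is spontaneous (proceeds forward).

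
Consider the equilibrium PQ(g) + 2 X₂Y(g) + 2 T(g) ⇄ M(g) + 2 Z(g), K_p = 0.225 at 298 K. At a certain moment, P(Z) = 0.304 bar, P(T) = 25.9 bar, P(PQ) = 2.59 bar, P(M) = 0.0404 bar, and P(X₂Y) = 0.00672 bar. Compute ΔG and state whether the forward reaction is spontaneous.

ΔG = -3.85 kJ/mol; the forward reaction is spontaneous

Q_p = P(M)·P(Z)² / (P(PQ)·P(X₂Y)²·P(T)²) = (0.0404)·(0.304)² / ((2.59)·(0.00672)²·(25.9)²) = 0.0476
ΔG = RT ln(Q_p/K_p) = (8.314 J mol⁻¹ K⁻¹)(298 K) × ln(0.0476/0.225)
   = (2.478 kJ/mol)(-1.553) = -3.85 kJ/mol
ΔG < 0, so the forward reaction is spontaneous (proceeds forward).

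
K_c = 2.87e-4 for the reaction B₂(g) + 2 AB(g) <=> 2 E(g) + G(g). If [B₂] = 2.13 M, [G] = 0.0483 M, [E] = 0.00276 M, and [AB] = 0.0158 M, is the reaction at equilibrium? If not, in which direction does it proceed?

in the reverse direction

Q_c = [E]²·[G] / ([B₂]·[AB]²) = (0.00276)²·(0.0483) / ((2.13)·(0.0158)²) = 6.92e-4
Q_c = 6.92e-4 > K_c = 2.87e-4, so the reverse reaction proceeds.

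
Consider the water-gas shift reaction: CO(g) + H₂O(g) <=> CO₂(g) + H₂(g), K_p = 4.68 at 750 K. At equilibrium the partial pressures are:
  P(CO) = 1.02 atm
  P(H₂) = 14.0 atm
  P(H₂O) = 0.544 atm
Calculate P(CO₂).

P(CO₂) = 0.185 atm

At equilibrium, K_p = P(CO₂)·P(H₂) / (P(CO)·P(H₂O)) = 4.68.
(P(CO₂))·(14.0) / ((1.02)·(0.544)) = 4.68
P(CO₂) = 0.185 atm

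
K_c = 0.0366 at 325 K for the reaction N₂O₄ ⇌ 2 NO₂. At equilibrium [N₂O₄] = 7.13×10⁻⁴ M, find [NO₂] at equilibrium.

At equilibrium, K_c = [NO₂]² / [N₂O₄] = 0.0366.
([NO₂])² / (7.13×10⁻⁴) = 0.0366
[NO₂]² = 2.61×10⁻⁵ ⇒ [NO₂] = 0.00511 M

[NO₂] = 0.00511 M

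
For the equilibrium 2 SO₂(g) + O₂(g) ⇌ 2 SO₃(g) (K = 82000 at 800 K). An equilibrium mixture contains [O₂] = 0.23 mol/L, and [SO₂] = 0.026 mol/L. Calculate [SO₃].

At equilibrium, K = [SO₃]² / ([SO₂]²·[O₂]) = 82000.
([SO₃])² / ((0.026)²·(0.23)) = 82000
[SO₃]² = 12.7 ⇒ [SO₃] = 3.6 mol/L

[SO₃] = 3.6 mol/L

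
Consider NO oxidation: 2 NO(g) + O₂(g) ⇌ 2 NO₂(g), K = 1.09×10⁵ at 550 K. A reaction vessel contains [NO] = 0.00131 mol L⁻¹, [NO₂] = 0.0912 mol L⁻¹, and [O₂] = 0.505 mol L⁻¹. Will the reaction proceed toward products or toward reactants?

toward products

Q = [NO₂]² / ([NO]²·[O₂]) = (0.0912)² / ((0.00131)²·(0.505)) = 9600
Q = 9600 < K = 1.09×10⁵, so the forward reaction proceeds.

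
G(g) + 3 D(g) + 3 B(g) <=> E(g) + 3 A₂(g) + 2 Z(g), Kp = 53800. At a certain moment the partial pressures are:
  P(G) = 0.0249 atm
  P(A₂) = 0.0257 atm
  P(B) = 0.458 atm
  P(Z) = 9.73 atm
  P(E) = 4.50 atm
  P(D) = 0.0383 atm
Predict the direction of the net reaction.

at equilibrium

Qp = P(E)·P(A₂)³·P(Z)² / (P(G)·P(D)³·P(B)³) = (4.50)·(0.0257)³·(9.73)² / ((0.0249)·(0.0383)³·(0.458)³) = 53800
Qp = 53800 = Kp, so the system is already at equilibrium.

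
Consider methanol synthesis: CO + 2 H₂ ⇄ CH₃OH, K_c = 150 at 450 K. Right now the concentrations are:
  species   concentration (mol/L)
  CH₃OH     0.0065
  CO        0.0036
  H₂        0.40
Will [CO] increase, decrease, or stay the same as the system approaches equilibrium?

Q_c = [CH₃OH] / ([CO]·[H₂]²) = (0.0065) / ((0.0036)·(0.40)²) = 11
Q_c = 11 < K_c = 150: net forward reaction.
CO is a reactant, so it decreases.

decrease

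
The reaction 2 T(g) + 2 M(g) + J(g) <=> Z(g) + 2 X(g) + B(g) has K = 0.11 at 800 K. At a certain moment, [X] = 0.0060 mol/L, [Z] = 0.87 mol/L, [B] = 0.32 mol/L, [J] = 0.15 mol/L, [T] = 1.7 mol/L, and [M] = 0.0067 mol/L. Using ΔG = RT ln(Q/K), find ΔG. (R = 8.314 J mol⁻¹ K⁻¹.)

ΔG = 10.3 kJ/mol

Q = [Z]·[X]²·[B] / ([T]²·[M]²·[J]) = (0.87)·(0.0060)²·(0.32) / ((1.7)²·(0.0067)²·(0.15)) = 0.515
ΔG = RT ln(Q/K) = (8.314 J mol⁻¹ K⁻¹)(800 K) × ln(0.515/0.11)
   = (6.651 kJ/mol)(1.544) = 10.3 kJ/mol
ΔG > 0, so the forward reaction is non-spontaneous (proceeds in reverse).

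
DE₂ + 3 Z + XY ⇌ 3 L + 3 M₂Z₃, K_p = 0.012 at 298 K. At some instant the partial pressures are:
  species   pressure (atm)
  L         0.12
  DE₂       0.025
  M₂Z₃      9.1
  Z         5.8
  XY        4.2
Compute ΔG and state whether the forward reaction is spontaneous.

Q_p = P(L)³·P(M₂Z₃)³ / (P(DE₂)·P(Z)³·P(XY)) = (0.12)³·(9.1)³ / ((0.025)·(5.8)³·(4.2)) = 0.0636
ΔG = RT ln(Q_p/K_p) = (8.314 J mol⁻¹ K⁻¹)(298 K) × ln(0.0636/0.012)
   = (2.478 kJ/mol)(1.668) = 4.13 kJ/mol
ΔG > 0, so the forward reaction is non-spontaneous (proceeds in reverse).

ΔG = 4.13 kJ/mol; the forward reaction is non-spontaneous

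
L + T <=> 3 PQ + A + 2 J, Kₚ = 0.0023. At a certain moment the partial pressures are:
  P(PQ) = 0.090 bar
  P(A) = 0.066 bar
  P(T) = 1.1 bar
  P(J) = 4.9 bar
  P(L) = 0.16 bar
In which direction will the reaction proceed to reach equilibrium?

reverse (toward reactants)

Qₚ = P(PQ)³·P(A)·P(J)² / (P(L)·P(T)) = (0.090)³·(0.066)·(4.9)² / ((0.16)·(1.1)) = 0.0066
Qₚ = 0.0066 > Kₚ = 0.0023, so the reverse reaction proceeds.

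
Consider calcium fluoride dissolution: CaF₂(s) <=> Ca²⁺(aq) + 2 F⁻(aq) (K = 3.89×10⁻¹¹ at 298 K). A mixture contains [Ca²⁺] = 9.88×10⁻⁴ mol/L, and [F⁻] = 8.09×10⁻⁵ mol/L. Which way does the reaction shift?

(CaF₂ is a pure solid — omitted from Q.)
Q = [Ca²⁺]·[F⁻]² = (9.88×10⁻⁴)·(8.09×10⁻⁵)² = 6.47×10⁻¹²
Q = 6.47×10⁻¹² < K = 3.89×10⁻¹¹, so the forward reaction proceeds.

in the forward direction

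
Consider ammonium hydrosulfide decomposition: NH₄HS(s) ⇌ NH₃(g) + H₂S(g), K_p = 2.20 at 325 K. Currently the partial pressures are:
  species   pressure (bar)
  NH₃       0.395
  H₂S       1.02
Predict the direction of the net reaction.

to the right

(NH₄HS is a pure solid — omitted from Q_p.)
Q_p = P(NH₃)·P(H₂S) = (0.395)·(1.02) = 0.403
Q_p = 0.403 < K_p = 2.20, so the forward reaction proceeds.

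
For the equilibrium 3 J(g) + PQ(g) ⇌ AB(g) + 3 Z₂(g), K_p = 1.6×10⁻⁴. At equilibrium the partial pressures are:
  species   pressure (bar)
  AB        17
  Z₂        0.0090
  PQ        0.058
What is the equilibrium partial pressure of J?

At equilibrium, K_p = P(AB)·P(Z₂)³ / (P(J)³·P(PQ)) = 1.6×10⁻⁴.
(17)·(0.0090)³ / ((P(J))³·(0.058)) = 1.6×10⁻⁴
P(J)³ = 1.34 ⇒ P(J) = 1.1 bar

P(J) = 1.1 bar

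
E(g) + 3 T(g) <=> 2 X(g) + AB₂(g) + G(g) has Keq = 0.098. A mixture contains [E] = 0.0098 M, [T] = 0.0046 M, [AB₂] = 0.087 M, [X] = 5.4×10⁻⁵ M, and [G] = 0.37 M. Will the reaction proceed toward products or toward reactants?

no net change (already at equilibrium)

Q = [X]²·[AB₂]·[G] / ([E]·[T]³) = (5.4×10⁻⁵)²·(0.087)·(0.37) / ((0.0098)·(0.0046)³) = 0.098
Q = 0.098 = Keq, so the system is already at equilibrium.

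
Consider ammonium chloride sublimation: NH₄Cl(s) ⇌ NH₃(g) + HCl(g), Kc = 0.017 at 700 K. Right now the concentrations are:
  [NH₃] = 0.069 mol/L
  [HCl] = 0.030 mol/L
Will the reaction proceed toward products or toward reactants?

(NH₄Cl is a pure solid — omitted from Qc.)
Qc = [NH₃]·[HCl] = (0.069)·(0.030) = 0.0021
Qc = 0.0021 < Kc = 0.017, so the forward reaction proceeds.

forward (toward products)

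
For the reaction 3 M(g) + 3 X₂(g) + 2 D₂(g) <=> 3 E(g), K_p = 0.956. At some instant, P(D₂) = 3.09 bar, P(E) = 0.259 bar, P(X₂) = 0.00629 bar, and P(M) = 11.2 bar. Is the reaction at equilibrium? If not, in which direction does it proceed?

toward reactants

Q_p = P(E)³ / (P(M)³·P(X₂)³·P(D₂)²) = (0.259)³ / ((11.2)³·(0.00629)³·(3.09)²) = 5.20
Q_p = 5.20 > K_p = 0.956, so the reverse reaction proceeds.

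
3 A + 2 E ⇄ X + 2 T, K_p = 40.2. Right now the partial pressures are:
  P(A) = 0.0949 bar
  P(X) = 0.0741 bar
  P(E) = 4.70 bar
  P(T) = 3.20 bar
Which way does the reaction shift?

Q_p = P(X)·P(T)² / (P(A)³·P(E)²) = (0.0741)·(3.20)² / ((0.0949)³·(4.70)²) = 40.2
Q_p = 40.2 = K_p, so the system is already at equilibrium.

at equilibrium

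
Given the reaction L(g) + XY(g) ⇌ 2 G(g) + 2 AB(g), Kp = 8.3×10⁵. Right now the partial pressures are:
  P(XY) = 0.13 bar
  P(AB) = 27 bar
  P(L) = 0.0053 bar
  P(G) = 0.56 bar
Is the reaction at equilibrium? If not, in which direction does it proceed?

forward (toward products)

Qp = P(G)²·P(AB)² / (P(L)·P(XY)) = (0.56)²·(27)² / ((0.0053)·(0.13)) = 3.3×10⁵
Qp = 3.3×10⁵ < Kp = 8.3×10⁵, so the forward reaction proceeds.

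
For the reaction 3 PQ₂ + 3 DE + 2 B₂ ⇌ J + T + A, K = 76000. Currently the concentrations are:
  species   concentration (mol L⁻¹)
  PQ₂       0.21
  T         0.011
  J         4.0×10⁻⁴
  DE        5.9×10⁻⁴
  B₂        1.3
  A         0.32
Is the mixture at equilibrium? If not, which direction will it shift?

Q = [J]·[T]·[A] / ([PQ₂]³·[DE]³·[B₂]²) = (4.0×10⁻⁴)·(0.011)·(0.32) / ((0.21)³·(5.9×10⁻⁴)³·(1.3)²) = 4.4×10⁵
Q = 4.4×10⁵ > K = 76000: net reverse reaction.

no; Q > K, reaction proceeds in reverse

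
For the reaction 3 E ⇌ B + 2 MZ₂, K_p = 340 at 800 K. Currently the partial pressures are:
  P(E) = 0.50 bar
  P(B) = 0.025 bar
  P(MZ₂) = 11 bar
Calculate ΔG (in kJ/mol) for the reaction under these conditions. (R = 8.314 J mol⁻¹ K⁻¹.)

Q_p = P(B)·P(MZ₂)² / P(E)³ = (0.025)·(11)² / (0.50)³ = 24.2
ΔG = RT ln(Q_p/K_p) = (8.314 J mol⁻¹ K⁻¹)(800 K) × ln(24.2/340)
   = (6.651 kJ/mol)(-2.643) = -17.6 kJ/mol
ΔG < 0, so the forward reaction is spontaneous (proceeds forward).

ΔG = -17.6 kJ/mol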